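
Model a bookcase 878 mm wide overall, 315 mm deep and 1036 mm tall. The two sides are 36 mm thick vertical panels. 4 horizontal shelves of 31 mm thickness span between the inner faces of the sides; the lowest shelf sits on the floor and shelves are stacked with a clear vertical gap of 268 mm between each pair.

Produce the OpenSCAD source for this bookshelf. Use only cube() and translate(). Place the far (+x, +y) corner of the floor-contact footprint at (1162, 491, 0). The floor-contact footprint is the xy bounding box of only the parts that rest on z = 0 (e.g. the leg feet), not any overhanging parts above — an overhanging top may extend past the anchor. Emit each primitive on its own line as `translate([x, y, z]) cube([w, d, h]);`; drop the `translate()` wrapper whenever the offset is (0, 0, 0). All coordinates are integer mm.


translate([284, 176, 0]) cube([36, 315, 1036]);
translate([1126, 176, 0]) cube([36, 315, 1036]);
translate([320, 176, 0]) cube([806, 315, 31]);
translate([320, 176, 299]) cube([806, 315, 31]);
translate([320, 176, 598]) cube([806, 315, 31]);
translate([320, 176, 897]) cube([806, 315, 31]);


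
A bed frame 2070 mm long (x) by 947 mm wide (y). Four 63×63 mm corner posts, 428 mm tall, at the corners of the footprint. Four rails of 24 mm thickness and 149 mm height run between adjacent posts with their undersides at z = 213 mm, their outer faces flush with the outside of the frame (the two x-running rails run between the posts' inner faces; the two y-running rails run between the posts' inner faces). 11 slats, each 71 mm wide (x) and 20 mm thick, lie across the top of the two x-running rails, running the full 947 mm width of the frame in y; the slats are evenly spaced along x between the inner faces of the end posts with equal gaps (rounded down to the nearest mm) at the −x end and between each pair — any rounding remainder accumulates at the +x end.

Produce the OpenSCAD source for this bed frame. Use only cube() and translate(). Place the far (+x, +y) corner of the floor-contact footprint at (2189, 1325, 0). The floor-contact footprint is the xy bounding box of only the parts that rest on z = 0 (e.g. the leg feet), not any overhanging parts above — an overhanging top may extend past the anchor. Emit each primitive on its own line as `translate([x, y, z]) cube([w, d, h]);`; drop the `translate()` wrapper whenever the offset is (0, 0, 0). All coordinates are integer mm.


translate([119, 378, 0]) cube([63, 63, 428]);
translate([119, 1262, 0]) cube([63, 63, 428]);
translate([2126, 378, 0]) cube([63, 63, 428]);
translate([2126, 1262, 0]) cube([63, 63, 428]);
translate([182, 378, 213]) cube([1944, 24, 149]);
translate([182, 1301, 213]) cube([1944, 24, 149]);
translate([119, 441, 213]) cube([24, 821, 149]);
translate([2165, 441, 213]) cube([24, 821, 149]);
translate([278, 378, 362]) cube([71, 947, 20]);
translate([445, 378, 362]) cube([71, 947, 20]);
translate([612, 378, 362]) cube([71, 947, 20]);
translate([779, 378, 362]) cube([71, 947, 20]);
translate([946, 378, 362]) cube([71, 947, 20]);
translate([1113, 378, 362]) cube([71, 947, 20]);
translate([1280, 378, 362]) cube([71, 947, 20]);
translate([1447, 378, 362]) cube([71, 947, 20]);
translate([1614, 378, 362]) cube([71, 947, 20]);
translate([1781, 378, 362]) cube([71, 947, 20]);
translate([1948, 378, 362]) cube([71, 947, 20]);


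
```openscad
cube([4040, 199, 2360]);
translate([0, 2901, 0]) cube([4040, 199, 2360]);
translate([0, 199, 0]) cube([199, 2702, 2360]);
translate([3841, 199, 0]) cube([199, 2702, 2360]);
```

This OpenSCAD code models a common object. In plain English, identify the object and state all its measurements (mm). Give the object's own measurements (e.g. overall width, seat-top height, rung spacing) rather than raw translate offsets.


The wall frame of a small rectangular building: four walls, each 2360 mm tall and 199 mm thick, enclosing a footprint 4040 mm (x) by 3100 mm (y) outside-to-outside, with no floor or roof. The front and back walls (the −y and +y sides) span the full width; the two side walls fit between them.


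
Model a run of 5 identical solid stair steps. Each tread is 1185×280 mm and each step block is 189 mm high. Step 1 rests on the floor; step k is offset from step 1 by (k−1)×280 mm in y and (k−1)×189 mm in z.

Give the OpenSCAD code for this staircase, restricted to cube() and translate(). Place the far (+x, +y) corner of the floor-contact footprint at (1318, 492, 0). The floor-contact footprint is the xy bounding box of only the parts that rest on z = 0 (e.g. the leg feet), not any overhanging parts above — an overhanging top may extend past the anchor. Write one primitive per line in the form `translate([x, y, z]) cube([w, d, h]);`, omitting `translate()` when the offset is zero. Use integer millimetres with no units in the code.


translate([133, 212, 0]) cube([1185, 280, 189]);
translate([133, 492, 189]) cube([1185, 280, 189]);
translate([133, 772, 378]) cube([1185, 280, 189]);
translate([133, 1052, 567]) cube([1185, 280, 189]);
translate([133, 1332, 756]) cube([1185, 280, 189]);


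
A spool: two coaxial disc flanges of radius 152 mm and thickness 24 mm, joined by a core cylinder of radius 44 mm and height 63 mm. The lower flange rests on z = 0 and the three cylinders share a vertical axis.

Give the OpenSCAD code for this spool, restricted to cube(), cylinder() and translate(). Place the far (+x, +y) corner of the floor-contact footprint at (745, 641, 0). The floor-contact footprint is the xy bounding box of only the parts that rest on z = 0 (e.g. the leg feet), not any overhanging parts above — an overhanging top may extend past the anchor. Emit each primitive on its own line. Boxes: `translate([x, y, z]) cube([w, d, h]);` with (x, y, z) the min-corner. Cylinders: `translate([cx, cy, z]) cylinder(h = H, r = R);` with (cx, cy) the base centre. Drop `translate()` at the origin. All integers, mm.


translate([593, 489, 0]) cylinder(h = 24, r = 152);
translate([593, 489, 24]) cylinder(h = 63, r = 44);
translate([593, 489, 87]) cylinder(h = 24, r = 152);


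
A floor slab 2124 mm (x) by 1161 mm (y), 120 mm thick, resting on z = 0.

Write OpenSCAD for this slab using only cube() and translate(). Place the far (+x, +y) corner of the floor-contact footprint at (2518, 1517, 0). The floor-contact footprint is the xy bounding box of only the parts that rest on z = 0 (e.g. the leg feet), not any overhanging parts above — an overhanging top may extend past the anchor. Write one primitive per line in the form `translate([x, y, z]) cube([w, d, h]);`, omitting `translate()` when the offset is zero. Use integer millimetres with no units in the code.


translate([394, 356, 0]) cube([2124, 1161, 120]);


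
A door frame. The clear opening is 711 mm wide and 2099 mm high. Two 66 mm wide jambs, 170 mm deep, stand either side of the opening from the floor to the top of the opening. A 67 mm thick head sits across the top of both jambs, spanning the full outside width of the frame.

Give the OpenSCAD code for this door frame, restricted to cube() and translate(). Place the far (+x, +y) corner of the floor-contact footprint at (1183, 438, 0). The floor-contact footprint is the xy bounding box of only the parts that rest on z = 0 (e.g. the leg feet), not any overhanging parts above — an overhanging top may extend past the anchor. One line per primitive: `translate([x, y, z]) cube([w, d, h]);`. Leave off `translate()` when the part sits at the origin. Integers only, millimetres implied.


translate([340, 268, 0]) cube([66, 170, 2099]);
translate([1117, 268, 0]) cube([66, 170, 2099]);
translate([340, 268, 2099]) cube([843, 170, 67]);


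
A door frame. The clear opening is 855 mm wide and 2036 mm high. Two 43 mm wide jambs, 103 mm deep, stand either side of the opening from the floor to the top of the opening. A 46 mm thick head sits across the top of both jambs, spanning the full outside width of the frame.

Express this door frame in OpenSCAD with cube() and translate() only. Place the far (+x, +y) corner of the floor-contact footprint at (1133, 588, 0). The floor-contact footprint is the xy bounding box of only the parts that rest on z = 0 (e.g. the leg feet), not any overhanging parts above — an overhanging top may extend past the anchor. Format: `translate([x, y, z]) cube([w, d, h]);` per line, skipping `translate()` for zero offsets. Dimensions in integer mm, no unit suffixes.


translate([192, 485, 0]) cube([43, 103, 2036]);
translate([1090, 485, 0]) cube([43, 103, 2036]);
translate([192, 485, 2036]) cube([941, 103, 46]);


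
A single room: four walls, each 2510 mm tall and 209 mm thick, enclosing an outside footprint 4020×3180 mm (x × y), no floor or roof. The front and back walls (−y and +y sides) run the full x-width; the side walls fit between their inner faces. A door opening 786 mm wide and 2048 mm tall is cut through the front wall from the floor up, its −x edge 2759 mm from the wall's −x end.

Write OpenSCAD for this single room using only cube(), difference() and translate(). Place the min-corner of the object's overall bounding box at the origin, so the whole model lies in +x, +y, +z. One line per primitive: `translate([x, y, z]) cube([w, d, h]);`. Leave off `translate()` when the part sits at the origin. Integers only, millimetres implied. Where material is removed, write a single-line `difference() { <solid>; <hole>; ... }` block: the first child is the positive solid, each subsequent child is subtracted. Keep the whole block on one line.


difference() { cube([4020, 209, 2510]); translate([2759, 0, 0]) cube([786, 209, 2048]); }
translate([0, 2971, 0]) cube([4020, 209, 2510]);
translate([0, 209, 0]) cube([209, 2762, 2510]);
translate([3811, 209, 0]) cube([209, 2762, 2510]);


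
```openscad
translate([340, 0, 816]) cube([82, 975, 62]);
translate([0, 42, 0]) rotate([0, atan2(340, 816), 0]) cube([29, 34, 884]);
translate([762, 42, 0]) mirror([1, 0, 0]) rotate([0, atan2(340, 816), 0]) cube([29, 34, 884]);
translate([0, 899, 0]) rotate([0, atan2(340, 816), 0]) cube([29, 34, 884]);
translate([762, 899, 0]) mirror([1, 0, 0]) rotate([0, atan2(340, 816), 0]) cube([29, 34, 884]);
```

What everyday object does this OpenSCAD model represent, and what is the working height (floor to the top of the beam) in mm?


A sawhorse. The overall height is 878 mm.

A beam across two mirrored pairs of raked legs — a sawhorse. The beam's underside is at z = 816 (matching the legs' vertical rise in atan2(340, 816)) and the beam is 62 mm tall, so its top is at 816 + 62 = 878 mm. The raked legs top out at the beam's underside, so that is the highest point.


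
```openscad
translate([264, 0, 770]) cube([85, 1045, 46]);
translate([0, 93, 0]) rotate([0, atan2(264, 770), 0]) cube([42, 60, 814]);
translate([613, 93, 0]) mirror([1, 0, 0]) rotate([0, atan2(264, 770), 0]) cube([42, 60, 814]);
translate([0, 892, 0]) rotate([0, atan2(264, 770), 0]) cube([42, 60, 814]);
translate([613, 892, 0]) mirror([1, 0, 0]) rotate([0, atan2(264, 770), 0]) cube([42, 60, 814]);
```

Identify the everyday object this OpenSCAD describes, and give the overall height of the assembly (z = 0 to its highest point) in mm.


A sawhorse. The overall height is 816 mm.

A beam across two mirrored pairs of raked legs — a sawhorse. The beam's underside is at z = 770 (matching the legs' vertical rise in atan2(264, 770)) and the beam is 46 mm tall, so its top is at 770 + 46 = 816 mm. The raked legs top out at the beam's underside, so that is the highest point.


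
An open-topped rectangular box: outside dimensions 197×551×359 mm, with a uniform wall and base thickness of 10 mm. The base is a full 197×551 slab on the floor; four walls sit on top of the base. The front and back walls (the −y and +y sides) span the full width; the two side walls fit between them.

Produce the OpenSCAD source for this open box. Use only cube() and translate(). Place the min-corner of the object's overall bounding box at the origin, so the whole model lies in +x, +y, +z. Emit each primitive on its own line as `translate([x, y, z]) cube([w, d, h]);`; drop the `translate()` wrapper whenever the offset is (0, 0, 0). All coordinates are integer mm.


cube([197, 551, 10]);
translate([0, 0, 10]) cube([197, 10, 349]);
translate([0, 541, 10]) cube([197, 10, 349]);
translate([0, 10, 10]) cube([10, 531, 349]);
translate([187, 10, 10]) cube([10, 531, 349]);


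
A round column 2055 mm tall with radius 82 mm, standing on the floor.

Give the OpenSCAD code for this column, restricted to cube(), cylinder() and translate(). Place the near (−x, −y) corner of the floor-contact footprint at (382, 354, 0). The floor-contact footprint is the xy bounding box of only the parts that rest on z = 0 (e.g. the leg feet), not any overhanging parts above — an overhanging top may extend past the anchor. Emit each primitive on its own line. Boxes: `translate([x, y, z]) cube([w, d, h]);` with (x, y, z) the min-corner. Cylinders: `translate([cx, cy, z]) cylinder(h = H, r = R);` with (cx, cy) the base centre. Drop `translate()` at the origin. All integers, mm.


translate([464, 436, 0]) cylinder(h = 2055, r = 82);


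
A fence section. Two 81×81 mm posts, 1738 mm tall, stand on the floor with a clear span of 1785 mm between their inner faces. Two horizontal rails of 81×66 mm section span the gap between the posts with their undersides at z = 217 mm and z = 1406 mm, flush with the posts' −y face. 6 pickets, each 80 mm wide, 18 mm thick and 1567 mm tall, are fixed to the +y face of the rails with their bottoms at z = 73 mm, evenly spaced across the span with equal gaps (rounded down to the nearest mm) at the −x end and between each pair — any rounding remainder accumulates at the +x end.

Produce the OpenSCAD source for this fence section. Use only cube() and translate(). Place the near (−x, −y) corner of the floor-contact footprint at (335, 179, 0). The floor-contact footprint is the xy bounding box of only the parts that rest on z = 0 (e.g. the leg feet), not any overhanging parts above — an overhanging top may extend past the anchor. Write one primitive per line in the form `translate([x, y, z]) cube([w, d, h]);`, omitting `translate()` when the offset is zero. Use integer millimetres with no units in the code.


translate([335, 179, 0]) cube([81, 81, 1738]);
translate([2201, 179, 0]) cube([81, 81, 1738]);
translate([416, 179, 217]) cube([1785, 81, 66]);
translate([416, 179, 1406]) cube([1785, 81, 66]);
translate([602, 260, 73]) cube([80, 18, 1567]);
translate([868, 260, 73]) cube([80, 18, 1567]);
translate([1134, 260, 73]) cube([80, 18, 1567]);
translate([1400, 260, 73]) cube([80, 18, 1567]);
translate([1666, 260, 73]) cube([80, 18, 1567]);
translate([1932, 260, 73]) cube([80, 18, 1567]);


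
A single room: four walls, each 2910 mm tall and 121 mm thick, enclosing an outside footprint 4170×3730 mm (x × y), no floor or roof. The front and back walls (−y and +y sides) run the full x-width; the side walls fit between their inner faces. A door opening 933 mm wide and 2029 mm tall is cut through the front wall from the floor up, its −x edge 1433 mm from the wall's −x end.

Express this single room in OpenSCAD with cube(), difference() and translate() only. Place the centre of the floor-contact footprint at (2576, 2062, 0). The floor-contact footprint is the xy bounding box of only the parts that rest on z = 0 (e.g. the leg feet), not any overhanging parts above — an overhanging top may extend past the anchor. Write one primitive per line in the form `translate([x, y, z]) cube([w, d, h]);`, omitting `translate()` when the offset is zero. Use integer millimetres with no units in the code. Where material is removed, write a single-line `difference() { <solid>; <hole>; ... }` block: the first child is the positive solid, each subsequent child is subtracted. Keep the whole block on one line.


difference() { translate([491, 197, 0]) cube([4170, 121, 2910]); translate([1924, 197, 0]) cube([933, 121, 2029]); }
translate([491, 3806, 0]) cube([4170, 121, 2910]);
translate([491, 318, 0]) cube([121, 3488, 2910]);
translate([4540, 318, 0]) cube([121, 3488, 2910]);


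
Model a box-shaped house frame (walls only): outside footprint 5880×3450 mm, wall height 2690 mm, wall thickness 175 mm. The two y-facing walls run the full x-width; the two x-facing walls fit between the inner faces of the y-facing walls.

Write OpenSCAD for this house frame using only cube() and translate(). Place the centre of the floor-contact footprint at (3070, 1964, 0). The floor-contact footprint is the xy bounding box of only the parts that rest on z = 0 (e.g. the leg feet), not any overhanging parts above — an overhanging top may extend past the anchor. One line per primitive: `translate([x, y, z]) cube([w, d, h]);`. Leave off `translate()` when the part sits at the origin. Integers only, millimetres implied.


translate([130, 239, 0]) cube([5880, 175, 2690]);
translate([130, 3514, 0]) cube([5880, 175, 2690]);
translate([130, 414, 0]) cube([175, 3100, 2690]);
translate([5835, 414, 0]) cube([175, 3100, 2690]);


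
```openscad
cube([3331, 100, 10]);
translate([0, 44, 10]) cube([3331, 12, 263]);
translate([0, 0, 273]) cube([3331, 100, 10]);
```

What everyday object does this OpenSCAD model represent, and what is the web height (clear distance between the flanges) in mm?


An I-beam. The web height is 263 mm.

Two wide flanges with a thin centred web — an I-beam. Overall 283 mm minus two 10 mm flanges gives a web of 283 − 2·10 = 263 mm.


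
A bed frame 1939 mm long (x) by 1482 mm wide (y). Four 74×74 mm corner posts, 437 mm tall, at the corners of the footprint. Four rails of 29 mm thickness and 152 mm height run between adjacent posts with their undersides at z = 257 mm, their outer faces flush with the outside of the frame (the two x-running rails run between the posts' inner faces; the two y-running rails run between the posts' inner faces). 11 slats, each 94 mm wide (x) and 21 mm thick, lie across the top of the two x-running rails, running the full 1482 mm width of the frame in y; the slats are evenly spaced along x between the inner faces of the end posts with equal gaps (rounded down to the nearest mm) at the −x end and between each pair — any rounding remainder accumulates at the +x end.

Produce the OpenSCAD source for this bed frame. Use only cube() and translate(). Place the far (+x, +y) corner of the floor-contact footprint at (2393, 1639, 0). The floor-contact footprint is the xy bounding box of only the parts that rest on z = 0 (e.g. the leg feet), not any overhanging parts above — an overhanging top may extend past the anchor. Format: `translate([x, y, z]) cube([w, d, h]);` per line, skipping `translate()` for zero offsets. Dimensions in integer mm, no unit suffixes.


translate([454, 157, 0]) cube([74, 74, 437]);
translate([454, 1565, 0]) cube([74, 74, 437]);
translate([2319, 157, 0]) cube([74, 74, 437]);
translate([2319, 1565, 0]) cube([74, 74, 437]);
translate([528, 157, 257]) cube([1791, 29, 152]);
translate([528, 1610, 257]) cube([1791, 29, 152]);
translate([454, 231, 257]) cube([29, 1334, 152]);
translate([2364, 231, 257]) cube([29, 1334, 152]);
translate([591, 157, 409]) cube([94, 1482, 21]);
translate([748, 157, 409]) cube([94, 1482, 21]);
translate([905, 157, 409]) cube([94, 1482, 21]);
translate([1062, 157, 409]) cube([94, 1482, 21]);
translate([1219, 157, 409]) cube([94, 1482, 21]);
translate([1376, 157, 409]) cube([94, 1482, 21]);
translate([1533, 157, 409]) cube([94, 1482, 21]);
translate([1690, 157, 409]) cube([94, 1482, 21]);
translate([1847, 157, 409]) cube([94, 1482, 21]);
translate([2004, 157, 409]) cube([94, 1482, 21]);
translate([2161, 157, 409]) cube([94, 1482, 21]);


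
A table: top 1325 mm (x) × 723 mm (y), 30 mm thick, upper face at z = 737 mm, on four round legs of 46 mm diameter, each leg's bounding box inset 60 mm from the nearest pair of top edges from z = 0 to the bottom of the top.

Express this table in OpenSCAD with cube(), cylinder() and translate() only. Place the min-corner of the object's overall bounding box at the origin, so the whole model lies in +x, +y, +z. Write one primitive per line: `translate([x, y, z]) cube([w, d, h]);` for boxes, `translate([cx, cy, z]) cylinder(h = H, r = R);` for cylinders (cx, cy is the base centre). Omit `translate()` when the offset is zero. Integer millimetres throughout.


translate([0, 0, 707]) cube([1325, 723, 30]);
translate([83, 83, 0]) cylinder(h = 707, r = 23);
translate([1242, 83, 0]) cylinder(h = 707, r = 23);
translate([83, 640, 0]) cylinder(h = 707, r = 23);
translate([1242, 640, 0]) cylinder(h = 707, r = 23);


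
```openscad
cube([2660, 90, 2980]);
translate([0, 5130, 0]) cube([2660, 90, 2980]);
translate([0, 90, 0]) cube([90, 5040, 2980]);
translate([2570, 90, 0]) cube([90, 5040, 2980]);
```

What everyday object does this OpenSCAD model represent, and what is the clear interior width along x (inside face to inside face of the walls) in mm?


A house (or room) frame. The interior width is 2480 mm.

Four 2980 mm walls enclosing a rectangle with no floor or roof — a room or house frame. Outside width is 2660 mm and wall thickness is 90 mm, so the interior width is 2660 − 2 × 90 = 2480 mm.


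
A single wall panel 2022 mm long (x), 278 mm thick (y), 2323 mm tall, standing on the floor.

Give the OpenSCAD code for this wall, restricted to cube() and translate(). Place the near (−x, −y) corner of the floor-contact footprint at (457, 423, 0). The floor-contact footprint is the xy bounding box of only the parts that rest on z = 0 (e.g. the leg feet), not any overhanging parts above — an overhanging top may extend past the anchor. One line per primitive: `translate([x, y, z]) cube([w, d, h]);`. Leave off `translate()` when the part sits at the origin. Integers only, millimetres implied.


translate([457, 423, 0]) cube([2022, 278, 2323]);


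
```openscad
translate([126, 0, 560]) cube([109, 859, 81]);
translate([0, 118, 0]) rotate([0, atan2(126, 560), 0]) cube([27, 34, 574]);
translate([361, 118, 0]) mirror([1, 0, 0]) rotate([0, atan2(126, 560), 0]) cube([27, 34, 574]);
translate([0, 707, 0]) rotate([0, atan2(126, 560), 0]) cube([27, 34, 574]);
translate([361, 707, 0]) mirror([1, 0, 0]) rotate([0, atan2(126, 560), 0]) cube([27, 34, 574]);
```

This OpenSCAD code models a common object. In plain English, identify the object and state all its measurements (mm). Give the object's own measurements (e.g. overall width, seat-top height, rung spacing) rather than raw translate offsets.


A sawhorse. A 109×859×81 mm beam (x, y, z) sits on two A-frame leg pairs. Each pair is two raked legs of 27×34 mm section (34 mm along y) splaying symmetrically in x. Each leg rises 560 mm vertically over 126 mm of horizontal reach and is 574 mm long along its own axis. Every leg's outer bottom edge rests on the floor and its outer top edge meets a bottom edge of the beam — the left legs (tilting toward +x) meet the beam's −x bottom edge, the right legs (their mirror images, tilting toward −x) meet its +x bottom edge — so the leg tops tuck under the beam, the beam's underside is 560 mm above the floor, and the feet are 361 mm apart outside-to-outside with the beam centred between them. The two leg pairs are set in 118 mm from either end of the beam.


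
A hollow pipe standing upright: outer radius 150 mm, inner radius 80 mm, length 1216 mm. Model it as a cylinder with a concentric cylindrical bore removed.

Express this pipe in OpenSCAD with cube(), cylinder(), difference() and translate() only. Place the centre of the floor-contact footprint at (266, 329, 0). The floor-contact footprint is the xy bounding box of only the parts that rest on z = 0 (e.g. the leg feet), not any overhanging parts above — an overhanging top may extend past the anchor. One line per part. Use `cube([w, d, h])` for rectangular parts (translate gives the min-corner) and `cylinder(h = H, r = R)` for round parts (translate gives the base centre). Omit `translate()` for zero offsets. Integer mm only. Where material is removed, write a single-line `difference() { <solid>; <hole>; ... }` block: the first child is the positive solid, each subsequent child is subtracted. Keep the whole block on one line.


difference() { translate([266, 329, 0]) cylinder(h = 1216, r = 150); translate([266, 329, 0]) cylinder(h = 1216, r = 80); }


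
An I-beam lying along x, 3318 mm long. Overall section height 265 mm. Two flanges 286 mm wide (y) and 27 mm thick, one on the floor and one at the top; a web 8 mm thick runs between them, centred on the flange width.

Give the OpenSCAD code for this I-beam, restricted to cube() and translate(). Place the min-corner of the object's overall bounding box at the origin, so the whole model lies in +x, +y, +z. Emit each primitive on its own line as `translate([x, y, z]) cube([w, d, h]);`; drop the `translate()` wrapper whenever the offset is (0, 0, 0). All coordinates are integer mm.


cube([3318, 286, 27]);
translate([0, 139, 27]) cube([3318, 8, 211]);
translate([0, 0, 238]) cube([3318, 286, 27]);


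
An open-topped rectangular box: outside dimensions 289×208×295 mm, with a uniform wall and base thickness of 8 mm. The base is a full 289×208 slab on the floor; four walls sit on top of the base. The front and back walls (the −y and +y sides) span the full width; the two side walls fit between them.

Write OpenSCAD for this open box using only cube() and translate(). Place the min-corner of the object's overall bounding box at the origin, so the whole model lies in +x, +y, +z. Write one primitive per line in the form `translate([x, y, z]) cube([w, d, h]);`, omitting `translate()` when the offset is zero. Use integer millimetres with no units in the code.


cube([289, 208, 8]);
translate([0, 0, 8]) cube([289, 8, 287]);
translate([0, 200, 8]) cube([289, 8, 287]);
translate([0, 8, 8]) cube([8, 192, 287]);
translate([281, 8, 8]) cube([8, 192, 287]);


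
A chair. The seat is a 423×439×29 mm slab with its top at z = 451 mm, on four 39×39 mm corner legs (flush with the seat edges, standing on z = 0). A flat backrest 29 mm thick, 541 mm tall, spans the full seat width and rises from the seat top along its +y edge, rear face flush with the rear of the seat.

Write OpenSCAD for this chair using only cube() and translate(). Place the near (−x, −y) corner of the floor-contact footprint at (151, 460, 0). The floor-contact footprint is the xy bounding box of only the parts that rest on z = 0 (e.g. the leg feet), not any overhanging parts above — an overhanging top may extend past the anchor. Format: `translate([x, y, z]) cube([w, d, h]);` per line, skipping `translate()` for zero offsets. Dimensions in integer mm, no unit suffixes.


// leg_h = 451 - 29 = 422
translate([151, 460, 422]) cube([423, 439, 29]);
translate([151, 460, 0]) cube([39, 39, 422]);
translate([535, 460, 0]) cube([39, 39, 422]);
translate([151, 860, 0]) cube([39, 39, 422]);
translate([535, 860, 0]) cube([39, 39, 422]);
translate([151, 870, 451]) cube([423, 29, 541]);


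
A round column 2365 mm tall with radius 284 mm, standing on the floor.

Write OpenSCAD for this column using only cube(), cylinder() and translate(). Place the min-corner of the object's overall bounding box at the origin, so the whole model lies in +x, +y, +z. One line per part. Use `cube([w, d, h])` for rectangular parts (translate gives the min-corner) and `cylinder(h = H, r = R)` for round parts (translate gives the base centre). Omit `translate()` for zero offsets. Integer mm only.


translate([284, 284, 0]) cylinder(h = 2365, r = 284);


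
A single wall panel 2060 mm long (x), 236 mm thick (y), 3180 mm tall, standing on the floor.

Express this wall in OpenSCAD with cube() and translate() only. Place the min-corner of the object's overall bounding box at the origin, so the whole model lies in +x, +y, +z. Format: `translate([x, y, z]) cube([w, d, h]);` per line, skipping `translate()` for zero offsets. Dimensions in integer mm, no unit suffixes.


cube([2060, 236, 3180]);


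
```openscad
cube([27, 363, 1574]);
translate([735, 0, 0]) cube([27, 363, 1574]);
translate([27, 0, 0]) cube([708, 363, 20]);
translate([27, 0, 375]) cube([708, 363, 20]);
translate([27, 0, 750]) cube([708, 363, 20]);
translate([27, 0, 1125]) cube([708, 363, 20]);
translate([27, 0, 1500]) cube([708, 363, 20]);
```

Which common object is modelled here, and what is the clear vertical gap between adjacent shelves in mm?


A bookshelf. The clear shelf gap is 355 mm.

Two tall side panels with 5 horizontal boards between them — a bookshelf. The first two shelf undersides are at z = 0 and z = 375; with shelf thickness 20, the clear gap is 375 − 0 − 20 = 355 mm.


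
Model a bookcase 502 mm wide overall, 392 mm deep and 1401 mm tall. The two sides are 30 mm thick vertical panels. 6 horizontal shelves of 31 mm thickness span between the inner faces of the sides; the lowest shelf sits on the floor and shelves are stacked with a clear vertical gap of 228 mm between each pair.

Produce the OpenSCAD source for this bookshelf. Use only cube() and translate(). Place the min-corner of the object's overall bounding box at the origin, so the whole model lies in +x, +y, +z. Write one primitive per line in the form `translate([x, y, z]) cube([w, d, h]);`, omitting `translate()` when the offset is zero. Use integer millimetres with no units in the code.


cube([30, 392, 1401]);
translate([472, 0, 0]) cube([30, 392, 1401]);
translate([30, 0, 0]) cube([442, 392, 31]);
translate([30, 0, 259]) cube([442, 392, 31]);
translate([30, 0, 518]) cube([442, 392, 31]);
translate([30, 0, 777]) cube([442, 392, 31]);
translate([30, 0, 1036]) cube([442, 392, 31]);
translate([30, 0, 1295]) cube([442, 392, 31]);


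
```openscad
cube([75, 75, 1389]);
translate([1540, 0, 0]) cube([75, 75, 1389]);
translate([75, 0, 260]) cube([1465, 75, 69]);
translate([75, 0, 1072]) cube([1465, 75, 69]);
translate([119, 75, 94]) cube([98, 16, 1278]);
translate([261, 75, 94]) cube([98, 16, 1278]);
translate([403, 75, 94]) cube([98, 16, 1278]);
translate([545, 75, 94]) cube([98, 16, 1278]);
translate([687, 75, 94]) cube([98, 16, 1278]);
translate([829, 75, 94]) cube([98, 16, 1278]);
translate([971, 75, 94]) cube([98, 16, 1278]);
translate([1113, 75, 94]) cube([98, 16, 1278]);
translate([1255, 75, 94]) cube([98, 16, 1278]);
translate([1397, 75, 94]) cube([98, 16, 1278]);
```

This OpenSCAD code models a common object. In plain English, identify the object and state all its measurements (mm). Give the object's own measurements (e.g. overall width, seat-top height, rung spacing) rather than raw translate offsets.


A fence section. Two 75×75 mm posts, 1389 mm tall, stand on the floor with a clear span of 1465 mm between their inner faces. Two horizontal rails of 75×69 mm section span the gap between the posts with their undersides at z = 260 mm and z = 1072 mm, flush with the posts' −y face. 10 pickets, each 98 mm wide, 16 mm thick and 1278 mm tall, are fixed to the +y face of the rails with their bottoms at z = 94 mm, spaced across the span with a 44 mm gap after the −x post and between neighbouring pickets, with 45 mm left before the +x post.


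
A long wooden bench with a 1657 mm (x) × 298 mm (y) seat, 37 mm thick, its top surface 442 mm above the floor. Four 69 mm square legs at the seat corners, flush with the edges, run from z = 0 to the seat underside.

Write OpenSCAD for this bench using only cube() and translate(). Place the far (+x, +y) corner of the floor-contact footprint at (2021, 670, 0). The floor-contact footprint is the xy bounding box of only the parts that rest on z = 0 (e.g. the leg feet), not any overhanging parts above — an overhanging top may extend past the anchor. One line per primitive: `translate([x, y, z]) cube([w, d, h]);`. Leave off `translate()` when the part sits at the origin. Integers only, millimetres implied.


// leg_h = 442 − 37 = 405
translate([364, 372, 405]) cube([1657, 298, 37]);
translate([364, 372, 0]) cube([69, 69, 405]);
translate([364, 601, 0]) cube([69, 69, 405]);
translate([1952, 372, 0]) cube([69, 69, 405]);
translate([1952, 601, 0]) cube([69, 69, 405]);


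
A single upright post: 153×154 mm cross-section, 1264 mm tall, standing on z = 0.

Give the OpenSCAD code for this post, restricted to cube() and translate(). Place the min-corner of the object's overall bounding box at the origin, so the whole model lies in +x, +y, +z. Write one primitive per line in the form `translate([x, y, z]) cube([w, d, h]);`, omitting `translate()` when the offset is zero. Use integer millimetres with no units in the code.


cube([153, 154, 1264]);


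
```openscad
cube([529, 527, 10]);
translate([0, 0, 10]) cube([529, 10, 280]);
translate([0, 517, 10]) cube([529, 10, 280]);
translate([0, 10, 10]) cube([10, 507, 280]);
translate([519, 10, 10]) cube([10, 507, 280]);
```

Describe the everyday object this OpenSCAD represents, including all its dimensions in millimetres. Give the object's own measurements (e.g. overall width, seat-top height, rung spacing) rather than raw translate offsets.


An open-topped rectangular box: outside dimensions 529×527×290 mm, with a uniform wall and base thickness of 10 mm. The base is a full 529×527 slab on the floor; four walls sit on top of the base. The front and back walls (the −y and +y sides) span the full width; the two side walls fit between them.


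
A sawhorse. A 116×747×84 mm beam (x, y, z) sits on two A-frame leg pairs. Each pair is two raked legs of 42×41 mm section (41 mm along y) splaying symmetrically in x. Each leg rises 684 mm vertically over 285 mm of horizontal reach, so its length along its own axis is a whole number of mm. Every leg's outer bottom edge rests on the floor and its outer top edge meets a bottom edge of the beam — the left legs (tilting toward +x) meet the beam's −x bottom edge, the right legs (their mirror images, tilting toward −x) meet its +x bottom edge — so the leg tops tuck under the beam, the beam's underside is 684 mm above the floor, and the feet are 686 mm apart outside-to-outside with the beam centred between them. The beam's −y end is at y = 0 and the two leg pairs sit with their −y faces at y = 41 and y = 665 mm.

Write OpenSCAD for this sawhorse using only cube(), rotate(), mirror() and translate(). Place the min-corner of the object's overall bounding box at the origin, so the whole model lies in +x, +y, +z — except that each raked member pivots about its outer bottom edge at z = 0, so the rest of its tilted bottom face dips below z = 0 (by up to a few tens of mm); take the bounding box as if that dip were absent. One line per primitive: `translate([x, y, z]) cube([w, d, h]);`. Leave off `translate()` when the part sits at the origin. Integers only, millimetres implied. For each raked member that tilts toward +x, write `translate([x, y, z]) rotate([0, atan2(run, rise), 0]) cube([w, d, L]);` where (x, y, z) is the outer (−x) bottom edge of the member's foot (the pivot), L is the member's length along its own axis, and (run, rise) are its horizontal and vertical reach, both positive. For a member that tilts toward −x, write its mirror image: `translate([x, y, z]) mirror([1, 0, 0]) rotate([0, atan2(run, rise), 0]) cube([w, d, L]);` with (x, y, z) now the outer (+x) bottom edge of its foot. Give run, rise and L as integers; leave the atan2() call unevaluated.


translate([285, 0, 684]) cube([116, 747, 84]);
translate([0, 41, 0]) rotate([0, atan2(285, 684), 0]) cube([42, 41, 741]);
translate([686, 41, 0]) mirror([1, 0, 0]) rotate([0, atan2(285, 684), 0]) cube([42, 41, 741]);
translate([0, 665, 0]) rotate([0, atan2(285, 684), 0]) cube([42, 41, 741]);
translate([686, 665, 0]) mirror([1, 0, 0]) rotate([0, atan2(285, 684), 0]) cube([42, 41, 741]);


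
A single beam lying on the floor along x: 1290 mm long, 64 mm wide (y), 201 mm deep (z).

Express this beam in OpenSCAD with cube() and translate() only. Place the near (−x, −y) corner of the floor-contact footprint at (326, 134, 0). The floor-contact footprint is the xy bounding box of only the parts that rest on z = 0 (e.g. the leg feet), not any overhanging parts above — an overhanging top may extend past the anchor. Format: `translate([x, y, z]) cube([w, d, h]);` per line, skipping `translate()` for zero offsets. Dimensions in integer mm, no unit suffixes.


translate([326, 134, 0]) cube([1290, 64, 201]);


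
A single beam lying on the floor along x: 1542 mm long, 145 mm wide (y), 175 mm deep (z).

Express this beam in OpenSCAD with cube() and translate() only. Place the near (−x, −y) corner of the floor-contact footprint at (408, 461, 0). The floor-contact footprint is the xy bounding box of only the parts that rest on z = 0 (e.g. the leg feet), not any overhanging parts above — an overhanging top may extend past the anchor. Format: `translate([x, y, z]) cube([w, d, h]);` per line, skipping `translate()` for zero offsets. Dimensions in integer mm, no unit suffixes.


translate([408, 461, 0]) cube([1542, 145, 175]);


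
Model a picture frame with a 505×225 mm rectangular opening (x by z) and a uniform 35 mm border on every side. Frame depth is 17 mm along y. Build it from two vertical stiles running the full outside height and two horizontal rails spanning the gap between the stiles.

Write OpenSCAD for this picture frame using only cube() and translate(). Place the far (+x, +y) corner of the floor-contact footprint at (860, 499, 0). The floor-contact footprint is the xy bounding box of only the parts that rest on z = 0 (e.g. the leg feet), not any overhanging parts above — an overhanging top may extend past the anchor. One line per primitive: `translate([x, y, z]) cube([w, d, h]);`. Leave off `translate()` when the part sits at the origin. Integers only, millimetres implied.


translate([285, 482, 0]) cube([35, 17, 295]);
translate([825, 482, 0]) cube([35, 17, 295]);
translate([320, 482, 0]) cube([505, 17, 35]);
translate([320, 482, 260]) cube([505, 17, 35]);


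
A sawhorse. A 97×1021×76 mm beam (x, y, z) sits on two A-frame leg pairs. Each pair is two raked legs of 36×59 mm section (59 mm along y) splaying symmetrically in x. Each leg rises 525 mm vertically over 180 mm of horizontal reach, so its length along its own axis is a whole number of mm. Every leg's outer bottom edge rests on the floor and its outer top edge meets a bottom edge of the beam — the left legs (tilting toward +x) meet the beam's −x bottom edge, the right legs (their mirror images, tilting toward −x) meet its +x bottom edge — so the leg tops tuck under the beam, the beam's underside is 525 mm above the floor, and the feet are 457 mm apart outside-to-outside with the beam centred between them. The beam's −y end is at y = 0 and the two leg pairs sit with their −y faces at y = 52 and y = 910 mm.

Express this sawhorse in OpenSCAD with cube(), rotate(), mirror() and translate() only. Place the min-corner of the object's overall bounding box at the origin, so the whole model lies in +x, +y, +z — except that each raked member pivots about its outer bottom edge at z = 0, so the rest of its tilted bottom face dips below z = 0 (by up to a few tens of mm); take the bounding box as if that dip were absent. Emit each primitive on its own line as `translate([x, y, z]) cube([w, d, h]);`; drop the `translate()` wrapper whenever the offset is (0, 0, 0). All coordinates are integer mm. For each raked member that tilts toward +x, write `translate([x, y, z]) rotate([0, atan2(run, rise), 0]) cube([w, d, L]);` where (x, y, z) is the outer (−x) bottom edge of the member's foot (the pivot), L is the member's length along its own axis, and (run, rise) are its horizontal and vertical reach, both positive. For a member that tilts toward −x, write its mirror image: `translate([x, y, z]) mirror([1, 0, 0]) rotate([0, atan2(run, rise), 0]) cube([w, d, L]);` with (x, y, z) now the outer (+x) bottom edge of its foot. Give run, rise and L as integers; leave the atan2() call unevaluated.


translate([180, 0, 525]) cube([97, 1021, 76]);
translate([0, 52, 0]) rotate([0, atan2(180, 525), 0]) cube([36, 59, 555]);
translate([457, 52, 0]) mirror([1, 0, 0]) rotate([0, atan2(180, 525), 0]) cube([36, 59, 555]);
translate([0, 910, 0]) rotate([0, atan2(180, 525), 0]) cube([36, 59, 555]);
translate([457, 910, 0]) mirror([1, 0, 0]) rotate([0, atan2(180, 525), 0]) cube([36, 59, 555]);
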